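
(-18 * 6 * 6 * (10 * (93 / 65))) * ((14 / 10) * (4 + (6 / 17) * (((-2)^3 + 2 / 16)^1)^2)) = -742610673 / 2210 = -336022.93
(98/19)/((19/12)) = 1176/361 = 3.26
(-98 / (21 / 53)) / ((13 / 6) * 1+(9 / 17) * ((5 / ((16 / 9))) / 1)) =-201824 / 2983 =-67.66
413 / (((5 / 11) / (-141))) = -640563 / 5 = -128112.60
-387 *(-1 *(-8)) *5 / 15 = -1032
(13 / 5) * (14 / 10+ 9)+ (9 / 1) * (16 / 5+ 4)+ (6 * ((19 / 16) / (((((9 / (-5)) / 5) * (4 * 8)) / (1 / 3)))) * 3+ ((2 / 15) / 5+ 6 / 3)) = 358073 / 3840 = 93.25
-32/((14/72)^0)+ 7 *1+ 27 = 2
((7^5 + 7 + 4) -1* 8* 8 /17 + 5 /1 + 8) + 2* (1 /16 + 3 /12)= 2288589 /136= 16827.86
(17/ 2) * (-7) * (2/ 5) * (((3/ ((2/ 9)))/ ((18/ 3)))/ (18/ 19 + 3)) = -6783/ 500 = -13.57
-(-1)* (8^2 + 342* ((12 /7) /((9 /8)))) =585.14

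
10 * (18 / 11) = 180 / 11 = 16.36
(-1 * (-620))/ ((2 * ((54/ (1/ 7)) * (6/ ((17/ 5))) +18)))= 2635/ 5823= 0.45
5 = 5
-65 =-65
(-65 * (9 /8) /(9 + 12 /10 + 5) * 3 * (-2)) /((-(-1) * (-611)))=-675 /14288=-0.05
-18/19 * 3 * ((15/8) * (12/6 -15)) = 5265/76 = 69.28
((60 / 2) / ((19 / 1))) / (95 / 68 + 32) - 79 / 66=-1091377 / 949278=-1.15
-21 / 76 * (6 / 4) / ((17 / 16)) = -126 / 323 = -0.39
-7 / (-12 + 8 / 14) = 0.61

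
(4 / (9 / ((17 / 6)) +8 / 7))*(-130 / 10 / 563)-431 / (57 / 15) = -311867891 / 2749129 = -113.44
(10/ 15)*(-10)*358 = -7160/ 3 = -2386.67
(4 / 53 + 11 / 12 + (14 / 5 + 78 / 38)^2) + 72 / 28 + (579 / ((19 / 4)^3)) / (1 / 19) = 5213657917 / 40179300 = 129.76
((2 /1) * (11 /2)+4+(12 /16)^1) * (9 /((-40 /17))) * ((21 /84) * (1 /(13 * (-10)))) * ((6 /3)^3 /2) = 9639 /20800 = 0.46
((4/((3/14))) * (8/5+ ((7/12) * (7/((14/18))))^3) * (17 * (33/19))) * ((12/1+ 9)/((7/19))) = 183850359/40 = 4596258.98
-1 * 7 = -7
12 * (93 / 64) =279 / 16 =17.44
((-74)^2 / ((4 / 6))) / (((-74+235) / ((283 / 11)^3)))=186171846018 / 214291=868780.52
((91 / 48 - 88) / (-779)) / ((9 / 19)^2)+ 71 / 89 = 18306871 / 14187312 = 1.29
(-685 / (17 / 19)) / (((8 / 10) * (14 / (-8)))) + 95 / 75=548.12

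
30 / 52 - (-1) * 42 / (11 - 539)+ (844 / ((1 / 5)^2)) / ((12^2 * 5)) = 306851 / 10296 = 29.80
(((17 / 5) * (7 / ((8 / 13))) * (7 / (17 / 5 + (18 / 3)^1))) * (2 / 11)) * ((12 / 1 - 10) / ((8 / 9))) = 97461 / 8272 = 11.78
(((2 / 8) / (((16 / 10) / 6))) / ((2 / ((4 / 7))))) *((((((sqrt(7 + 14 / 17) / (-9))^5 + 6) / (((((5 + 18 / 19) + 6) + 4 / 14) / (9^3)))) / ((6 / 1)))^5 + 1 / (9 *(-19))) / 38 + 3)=125581970762642138290179644547801272291300011735 / 23705465999572217714019244995286432435968- 4395360099497139684370276085779209360356347875005 *sqrt(2261) / 16328782973485569566486987748392059946502747648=5284796.09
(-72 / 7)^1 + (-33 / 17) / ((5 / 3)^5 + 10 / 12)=-750726 / 71995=-10.43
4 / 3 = 1.33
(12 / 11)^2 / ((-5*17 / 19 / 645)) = -352944 / 2057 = -171.58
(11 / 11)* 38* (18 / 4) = 171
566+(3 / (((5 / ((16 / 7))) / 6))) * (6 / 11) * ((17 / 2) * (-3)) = 173846 / 385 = 451.55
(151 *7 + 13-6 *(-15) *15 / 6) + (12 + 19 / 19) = 1308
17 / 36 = 0.47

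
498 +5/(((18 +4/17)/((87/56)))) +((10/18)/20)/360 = 1401733567/2812320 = 498.43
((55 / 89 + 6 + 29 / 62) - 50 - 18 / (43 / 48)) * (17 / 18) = -254149915 / 4270932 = -59.51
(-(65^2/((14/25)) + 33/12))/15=-211327/420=-503.16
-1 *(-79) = 79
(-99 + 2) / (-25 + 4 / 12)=291 / 74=3.93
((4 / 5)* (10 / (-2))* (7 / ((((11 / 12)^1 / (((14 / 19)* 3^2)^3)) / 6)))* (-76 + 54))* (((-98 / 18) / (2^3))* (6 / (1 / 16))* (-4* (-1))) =-2107788189696 / 6859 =-307302549.89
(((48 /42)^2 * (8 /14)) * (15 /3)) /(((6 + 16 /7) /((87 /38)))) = 1.03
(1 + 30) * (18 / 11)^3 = 180792 / 1331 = 135.83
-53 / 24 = -2.21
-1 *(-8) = 8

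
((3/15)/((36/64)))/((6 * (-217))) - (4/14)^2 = -16796/205065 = -0.08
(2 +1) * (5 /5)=3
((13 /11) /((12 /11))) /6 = 13 /72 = 0.18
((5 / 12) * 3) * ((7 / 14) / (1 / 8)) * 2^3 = 40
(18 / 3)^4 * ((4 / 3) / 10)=864 / 5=172.80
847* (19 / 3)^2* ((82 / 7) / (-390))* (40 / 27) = -14327368 / 9477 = -1511.80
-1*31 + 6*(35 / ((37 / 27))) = 4523 / 37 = 122.24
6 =6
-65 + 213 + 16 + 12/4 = 167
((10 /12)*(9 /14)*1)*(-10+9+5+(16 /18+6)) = 35 /6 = 5.83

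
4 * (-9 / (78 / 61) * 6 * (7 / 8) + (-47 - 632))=-74459 / 26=-2863.81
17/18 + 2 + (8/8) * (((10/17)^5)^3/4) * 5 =2.94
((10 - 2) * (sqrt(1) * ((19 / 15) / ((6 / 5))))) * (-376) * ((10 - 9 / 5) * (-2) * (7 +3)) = 4686464 / 9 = 520718.22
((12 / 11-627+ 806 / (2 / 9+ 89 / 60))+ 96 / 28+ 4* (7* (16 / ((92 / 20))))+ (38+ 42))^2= 223293517974081 / 295606427809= 755.37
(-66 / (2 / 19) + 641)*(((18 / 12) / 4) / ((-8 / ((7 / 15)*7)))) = -343 / 160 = -2.14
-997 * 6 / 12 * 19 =-9471.50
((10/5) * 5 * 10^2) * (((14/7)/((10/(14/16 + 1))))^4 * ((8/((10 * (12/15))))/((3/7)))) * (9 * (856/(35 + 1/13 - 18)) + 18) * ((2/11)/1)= 18640125/4736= 3935.84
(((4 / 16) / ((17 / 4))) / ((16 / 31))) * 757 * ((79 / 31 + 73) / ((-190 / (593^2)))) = -311718201103 / 25840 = -12063397.88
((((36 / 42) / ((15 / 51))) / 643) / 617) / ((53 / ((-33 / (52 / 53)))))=-0.00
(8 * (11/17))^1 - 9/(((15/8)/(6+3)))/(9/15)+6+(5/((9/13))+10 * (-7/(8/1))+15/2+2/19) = -636587/11628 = -54.75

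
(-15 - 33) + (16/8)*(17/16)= -367/8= -45.88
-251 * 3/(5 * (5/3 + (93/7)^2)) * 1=-110691/130960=-0.85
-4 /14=-2 /7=-0.29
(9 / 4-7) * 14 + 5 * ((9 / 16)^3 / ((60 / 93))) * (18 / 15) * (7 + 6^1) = -1842479 / 40960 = -44.98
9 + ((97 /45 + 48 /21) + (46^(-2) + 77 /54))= 29729687 /1999620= 14.87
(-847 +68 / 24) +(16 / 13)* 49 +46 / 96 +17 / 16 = -81361 / 104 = -782.32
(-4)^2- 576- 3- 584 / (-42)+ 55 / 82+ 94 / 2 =-863453 / 1722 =-501.42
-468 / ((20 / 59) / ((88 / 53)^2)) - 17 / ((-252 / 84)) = -160131731 / 42135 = -3800.44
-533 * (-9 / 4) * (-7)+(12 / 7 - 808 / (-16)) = -233591 / 28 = -8342.54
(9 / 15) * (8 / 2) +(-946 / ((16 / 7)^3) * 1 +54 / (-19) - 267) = -67446241 / 194560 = -346.66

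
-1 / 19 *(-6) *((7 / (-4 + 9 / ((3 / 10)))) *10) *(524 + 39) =478.66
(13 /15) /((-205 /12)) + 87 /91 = 84443 /93275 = 0.91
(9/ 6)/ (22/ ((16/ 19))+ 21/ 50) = 0.06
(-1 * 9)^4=6561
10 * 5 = 50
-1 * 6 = -6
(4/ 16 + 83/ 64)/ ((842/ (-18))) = -891/ 26944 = -0.03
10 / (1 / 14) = 140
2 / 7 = 0.29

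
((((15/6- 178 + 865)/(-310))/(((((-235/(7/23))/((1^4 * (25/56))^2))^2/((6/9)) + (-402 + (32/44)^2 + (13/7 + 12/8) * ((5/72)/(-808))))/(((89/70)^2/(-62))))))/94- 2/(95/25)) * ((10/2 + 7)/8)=-0.79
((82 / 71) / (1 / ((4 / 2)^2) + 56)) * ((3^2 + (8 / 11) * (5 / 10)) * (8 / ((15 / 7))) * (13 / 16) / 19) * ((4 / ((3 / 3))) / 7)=878384 / 50081625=0.02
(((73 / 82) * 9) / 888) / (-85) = -219 / 2063120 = -0.00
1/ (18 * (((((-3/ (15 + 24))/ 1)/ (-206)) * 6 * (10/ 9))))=1339/ 60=22.32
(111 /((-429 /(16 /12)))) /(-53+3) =74 /10725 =0.01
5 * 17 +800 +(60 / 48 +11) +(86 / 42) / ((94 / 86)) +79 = 3861631 / 3948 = 978.12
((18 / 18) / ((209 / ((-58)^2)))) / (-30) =-1682 / 3135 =-0.54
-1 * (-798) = 798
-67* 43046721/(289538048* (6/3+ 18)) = -2884130307/5790760960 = -0.50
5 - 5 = 0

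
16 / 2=8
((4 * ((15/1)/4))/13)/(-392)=-15/5096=-0.00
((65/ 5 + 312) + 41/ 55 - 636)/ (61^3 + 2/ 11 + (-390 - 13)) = -2133/ 1557725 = -0.00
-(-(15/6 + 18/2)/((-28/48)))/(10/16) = -1104/35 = -31.54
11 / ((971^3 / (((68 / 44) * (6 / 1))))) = 102 / 915498611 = 0.00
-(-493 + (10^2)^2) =-9507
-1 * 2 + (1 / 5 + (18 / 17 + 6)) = 447 / 85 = 5.26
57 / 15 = 3.80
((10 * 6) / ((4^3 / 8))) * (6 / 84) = 15 / 28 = 0.54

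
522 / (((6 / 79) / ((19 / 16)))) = 130587 / 16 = 8161.69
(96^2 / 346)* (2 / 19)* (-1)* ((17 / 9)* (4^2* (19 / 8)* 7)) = -243712 / 173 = -1408.74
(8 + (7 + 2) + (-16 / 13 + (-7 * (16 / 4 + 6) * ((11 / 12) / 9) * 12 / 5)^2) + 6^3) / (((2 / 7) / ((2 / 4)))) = 3866527 / 4212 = 917.98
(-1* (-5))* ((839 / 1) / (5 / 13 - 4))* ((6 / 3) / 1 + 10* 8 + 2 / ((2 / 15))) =-5289895 / 47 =-112550.96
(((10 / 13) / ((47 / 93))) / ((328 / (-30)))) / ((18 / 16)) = -3100 / 25051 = -0.12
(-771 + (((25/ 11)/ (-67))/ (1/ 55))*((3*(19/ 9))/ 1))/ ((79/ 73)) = -11486258/ 15879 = -723.36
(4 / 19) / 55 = 4 / 1045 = 0.00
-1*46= -46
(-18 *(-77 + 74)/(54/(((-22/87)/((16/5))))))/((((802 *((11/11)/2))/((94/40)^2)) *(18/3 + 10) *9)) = -24299/3215185920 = -0.00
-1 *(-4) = 4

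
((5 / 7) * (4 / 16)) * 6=15 / 14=1.07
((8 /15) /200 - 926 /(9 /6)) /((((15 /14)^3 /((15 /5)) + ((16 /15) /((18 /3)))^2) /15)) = -20969.57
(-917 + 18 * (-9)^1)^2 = 1164241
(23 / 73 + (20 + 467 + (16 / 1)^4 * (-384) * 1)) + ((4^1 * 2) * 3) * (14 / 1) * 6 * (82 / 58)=-53268983874 / 2117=-25162486.48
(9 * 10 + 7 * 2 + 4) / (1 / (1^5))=108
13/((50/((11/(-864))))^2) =0.00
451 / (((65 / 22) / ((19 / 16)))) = 94259 / 520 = 181.27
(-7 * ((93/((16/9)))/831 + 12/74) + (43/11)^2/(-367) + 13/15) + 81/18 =409531059019/109230562320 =3.75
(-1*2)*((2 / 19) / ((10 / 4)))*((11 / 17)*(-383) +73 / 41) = 1371936 / 66215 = 20.72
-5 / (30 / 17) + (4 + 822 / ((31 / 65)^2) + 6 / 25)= 521145271 / 144150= 3615.30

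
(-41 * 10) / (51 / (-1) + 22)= 410 / 29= 14.14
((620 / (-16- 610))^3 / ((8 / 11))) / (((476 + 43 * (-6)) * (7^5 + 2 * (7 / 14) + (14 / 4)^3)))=-163850500 / 450580045539011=-0.00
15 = 15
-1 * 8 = -8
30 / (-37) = -0.81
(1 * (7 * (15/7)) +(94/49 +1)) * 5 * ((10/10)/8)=2195/196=11.20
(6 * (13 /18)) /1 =13 /3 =4.33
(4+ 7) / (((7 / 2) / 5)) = 15.71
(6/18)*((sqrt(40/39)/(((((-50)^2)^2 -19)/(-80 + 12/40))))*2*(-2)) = 3188*sqrt(390)/3656238885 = 0.00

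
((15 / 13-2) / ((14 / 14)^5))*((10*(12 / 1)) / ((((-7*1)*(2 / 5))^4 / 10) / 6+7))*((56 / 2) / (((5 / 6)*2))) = -2700000 / 12701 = -212.58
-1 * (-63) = 63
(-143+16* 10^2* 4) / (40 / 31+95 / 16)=3103472 / 3585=865.68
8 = 8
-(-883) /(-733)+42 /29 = 5179 /21257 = 0.24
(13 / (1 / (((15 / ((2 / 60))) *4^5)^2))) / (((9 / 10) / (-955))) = -2929065984000000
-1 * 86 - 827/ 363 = -32045/ 363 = -88.28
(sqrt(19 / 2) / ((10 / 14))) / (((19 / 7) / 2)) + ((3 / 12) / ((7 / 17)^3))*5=49*sqrt(38) / 95 + 24565 / 1372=21.08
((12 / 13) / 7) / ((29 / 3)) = 36 / 2639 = 0.01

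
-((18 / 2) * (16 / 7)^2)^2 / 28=-1327104 / 16807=-78.96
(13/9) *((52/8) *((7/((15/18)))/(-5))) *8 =-9464/75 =-126.19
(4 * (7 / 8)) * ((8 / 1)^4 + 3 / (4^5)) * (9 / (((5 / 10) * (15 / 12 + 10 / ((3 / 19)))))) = 792724023 / 198400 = 3995.58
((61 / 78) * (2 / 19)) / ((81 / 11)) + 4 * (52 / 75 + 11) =70201331 / 1500525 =46.78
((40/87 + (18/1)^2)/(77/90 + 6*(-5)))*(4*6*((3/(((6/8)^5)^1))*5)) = -11562188800/684603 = -16888.90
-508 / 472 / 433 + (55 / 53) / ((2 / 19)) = 13344942 / 1353991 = 9.86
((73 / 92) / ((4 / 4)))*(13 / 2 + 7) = 1971 / 184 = 10.71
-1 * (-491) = 491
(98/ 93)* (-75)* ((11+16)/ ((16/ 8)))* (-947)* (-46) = -1440813150/ 31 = -46477843.55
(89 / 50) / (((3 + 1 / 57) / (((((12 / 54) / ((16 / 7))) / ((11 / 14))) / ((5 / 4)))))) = 82859 / 1419000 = 0.06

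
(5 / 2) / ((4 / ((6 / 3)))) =5 / 4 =1.25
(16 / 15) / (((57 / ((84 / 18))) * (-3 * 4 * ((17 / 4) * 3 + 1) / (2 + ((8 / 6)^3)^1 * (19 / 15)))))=-453824 / 171406125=-0.00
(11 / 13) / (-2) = -11 / 26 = -0.42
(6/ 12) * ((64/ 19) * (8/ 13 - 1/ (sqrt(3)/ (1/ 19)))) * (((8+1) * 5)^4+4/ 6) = 3149280512/ 741 - 393660064 * sqrt(3)/ 3249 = 4040179.92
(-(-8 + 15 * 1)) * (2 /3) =-14 /3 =-4.67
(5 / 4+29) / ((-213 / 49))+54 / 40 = -11947 / 2130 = -5.61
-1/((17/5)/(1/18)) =-5/306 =-0.02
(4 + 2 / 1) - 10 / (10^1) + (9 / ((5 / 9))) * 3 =268 / 5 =53.60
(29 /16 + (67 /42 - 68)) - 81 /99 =-241757 /3696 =-65.41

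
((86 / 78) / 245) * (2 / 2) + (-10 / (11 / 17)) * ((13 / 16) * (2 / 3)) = -1172511 / 140140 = -8.37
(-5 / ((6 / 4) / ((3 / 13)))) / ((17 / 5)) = -50 / 221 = -0.23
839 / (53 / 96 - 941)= -80544 / 90283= -0.89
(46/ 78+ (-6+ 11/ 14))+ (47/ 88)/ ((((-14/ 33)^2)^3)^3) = 358938424628602239411906616027/ 133186202513718663708672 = 2695012.08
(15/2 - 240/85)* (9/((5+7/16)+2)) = 11448/2023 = 5.66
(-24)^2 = 576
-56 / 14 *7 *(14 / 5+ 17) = -2772 / 5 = -554.40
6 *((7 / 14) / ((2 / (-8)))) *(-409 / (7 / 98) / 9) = 22904 / 3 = 7634.67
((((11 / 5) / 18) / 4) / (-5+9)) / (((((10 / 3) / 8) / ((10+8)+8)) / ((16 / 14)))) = 0.54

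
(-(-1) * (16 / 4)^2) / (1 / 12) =192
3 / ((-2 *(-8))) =3 / 16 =0.19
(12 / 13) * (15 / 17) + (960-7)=210793 / 221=953.81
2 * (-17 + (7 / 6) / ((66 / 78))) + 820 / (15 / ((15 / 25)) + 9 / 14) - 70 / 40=-48085 / 47388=-1.01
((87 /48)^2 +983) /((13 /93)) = 23481477 /3328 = 7055.73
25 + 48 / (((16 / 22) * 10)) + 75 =533 / 5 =106.60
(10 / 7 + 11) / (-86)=-87 / 602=-0.14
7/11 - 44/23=-323/253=-1.28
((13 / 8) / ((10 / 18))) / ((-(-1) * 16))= 117 / 640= 0.18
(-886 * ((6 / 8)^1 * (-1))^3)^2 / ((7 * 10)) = 143065521 / 71680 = 1995.89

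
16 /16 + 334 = 335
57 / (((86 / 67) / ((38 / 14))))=72561 / 602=120.53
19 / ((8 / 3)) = 57 / 8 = 7.12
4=4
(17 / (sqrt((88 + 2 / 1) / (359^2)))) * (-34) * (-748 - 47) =5498803 * sqrt(10) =17388741.88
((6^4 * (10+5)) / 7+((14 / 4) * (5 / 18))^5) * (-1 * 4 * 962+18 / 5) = -322882949459549 / 30233088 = -10679787.31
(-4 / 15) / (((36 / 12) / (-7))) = 28 / 45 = 0.62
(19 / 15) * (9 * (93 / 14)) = 75.73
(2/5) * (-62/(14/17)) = -1054/35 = -30.11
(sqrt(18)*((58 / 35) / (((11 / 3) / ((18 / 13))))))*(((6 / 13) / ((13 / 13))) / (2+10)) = 4698*sqrt(2) / 65065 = 0.10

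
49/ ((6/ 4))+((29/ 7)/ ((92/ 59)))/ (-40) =2519347/ 77280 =32.60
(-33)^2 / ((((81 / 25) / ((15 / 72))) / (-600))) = -378125 / 9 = -42013.89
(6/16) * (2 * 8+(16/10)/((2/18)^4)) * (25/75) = 6571/5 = 1314.20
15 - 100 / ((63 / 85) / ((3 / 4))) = -1810 / 21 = -86.19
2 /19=0.11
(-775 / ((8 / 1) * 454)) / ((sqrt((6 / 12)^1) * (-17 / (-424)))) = -41075 * sqrt(2) / 7718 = -7.53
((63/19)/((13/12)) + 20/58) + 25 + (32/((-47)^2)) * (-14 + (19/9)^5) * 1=26918413777237/934336283283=28.81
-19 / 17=-1.12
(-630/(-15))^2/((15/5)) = 588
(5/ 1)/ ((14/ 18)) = 45/ 7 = 6.43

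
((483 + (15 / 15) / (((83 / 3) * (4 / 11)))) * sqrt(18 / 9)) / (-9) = -17821 * sqrt(2) / 332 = -75.91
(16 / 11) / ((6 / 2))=16 / 33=0.48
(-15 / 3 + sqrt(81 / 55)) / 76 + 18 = 9 * sqrt(55) / 4180 + 1363 / 76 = 17.95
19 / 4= 4.75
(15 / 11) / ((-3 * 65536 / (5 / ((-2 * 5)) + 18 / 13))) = -115 / 18743296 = -0.00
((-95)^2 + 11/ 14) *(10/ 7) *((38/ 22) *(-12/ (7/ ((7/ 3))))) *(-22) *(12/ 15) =76827488/ 49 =1567907.92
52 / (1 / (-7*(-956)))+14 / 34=5915735 / 17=347984.41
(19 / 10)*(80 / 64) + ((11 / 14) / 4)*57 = 95 / 7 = 13.57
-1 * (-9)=9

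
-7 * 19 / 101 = -133 / 101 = -1.32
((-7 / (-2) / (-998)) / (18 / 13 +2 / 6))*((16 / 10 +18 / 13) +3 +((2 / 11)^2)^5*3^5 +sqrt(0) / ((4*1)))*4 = -211883161221249 / 4335829583426165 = -0.05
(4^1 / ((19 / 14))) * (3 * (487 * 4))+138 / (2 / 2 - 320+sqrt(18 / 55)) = 1831597260978 / 106339903 - 414 * sqrt(110) / 5596837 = 17223.99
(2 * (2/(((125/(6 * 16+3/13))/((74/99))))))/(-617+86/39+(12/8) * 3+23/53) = -13083792/3466601875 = -0.00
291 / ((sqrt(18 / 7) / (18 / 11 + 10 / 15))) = 417.93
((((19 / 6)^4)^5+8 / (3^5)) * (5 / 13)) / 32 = 187949867288331627747035285 / 1520961911066198016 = 123573026.99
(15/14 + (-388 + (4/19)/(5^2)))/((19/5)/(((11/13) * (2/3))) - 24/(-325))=-122647239/2158723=-56.81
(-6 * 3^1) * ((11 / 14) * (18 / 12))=-297 / 14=-21.21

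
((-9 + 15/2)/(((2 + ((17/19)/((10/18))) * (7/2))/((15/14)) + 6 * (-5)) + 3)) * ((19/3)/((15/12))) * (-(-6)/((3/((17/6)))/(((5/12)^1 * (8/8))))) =153425/169908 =0.90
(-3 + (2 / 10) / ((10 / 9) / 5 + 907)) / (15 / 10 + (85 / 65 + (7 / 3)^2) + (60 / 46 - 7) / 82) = -0.37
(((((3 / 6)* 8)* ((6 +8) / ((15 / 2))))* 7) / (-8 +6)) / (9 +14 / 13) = -2.59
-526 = -526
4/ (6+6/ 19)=19/ 30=0.63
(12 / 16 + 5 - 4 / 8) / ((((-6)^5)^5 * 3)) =-7 / 113721152119718805504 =-0.00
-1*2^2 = -4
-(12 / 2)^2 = -36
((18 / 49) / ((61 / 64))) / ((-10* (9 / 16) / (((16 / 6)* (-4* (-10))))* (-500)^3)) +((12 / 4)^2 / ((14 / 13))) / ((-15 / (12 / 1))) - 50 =-992774998976 / 17513671875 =-56.69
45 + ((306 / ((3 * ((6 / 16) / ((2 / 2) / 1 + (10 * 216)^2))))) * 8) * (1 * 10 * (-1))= -101523477715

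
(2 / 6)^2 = 1 / 9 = 0.11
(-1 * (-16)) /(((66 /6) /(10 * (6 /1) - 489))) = -624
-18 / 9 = -2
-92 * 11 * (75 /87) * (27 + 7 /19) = -13156000 /551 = -23876.59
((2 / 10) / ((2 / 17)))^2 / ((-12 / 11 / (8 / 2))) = -3179 / 300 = -10.60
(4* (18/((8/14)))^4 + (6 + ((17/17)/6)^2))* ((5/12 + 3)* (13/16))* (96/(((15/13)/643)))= 315832567301251/540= 584875124631.95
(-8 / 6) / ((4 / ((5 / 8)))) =-5 / 24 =-0.21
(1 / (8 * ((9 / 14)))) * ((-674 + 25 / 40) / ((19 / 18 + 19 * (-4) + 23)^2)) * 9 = -3054429 / 6993800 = -0.44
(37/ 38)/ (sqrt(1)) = 37/ 38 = 0.97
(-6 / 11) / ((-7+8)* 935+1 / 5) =-15 / 25718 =-0.00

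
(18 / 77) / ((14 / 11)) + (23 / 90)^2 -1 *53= -20936879 / 396900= -52.75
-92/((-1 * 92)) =1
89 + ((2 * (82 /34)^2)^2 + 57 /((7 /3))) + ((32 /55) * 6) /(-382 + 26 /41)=10422357786598 /41898727255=248.75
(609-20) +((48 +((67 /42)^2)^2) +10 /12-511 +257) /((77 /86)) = 3997906529 /10890936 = 367.09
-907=-907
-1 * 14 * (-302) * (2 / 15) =8456 / 15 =563.73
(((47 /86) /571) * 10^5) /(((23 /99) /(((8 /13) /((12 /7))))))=1085700000 /7341347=147.89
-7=-7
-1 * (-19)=19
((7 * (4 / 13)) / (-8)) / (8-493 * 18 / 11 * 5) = 11 / 164476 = 0.00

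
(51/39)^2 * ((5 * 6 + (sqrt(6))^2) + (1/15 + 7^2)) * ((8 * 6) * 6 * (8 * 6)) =2010963.92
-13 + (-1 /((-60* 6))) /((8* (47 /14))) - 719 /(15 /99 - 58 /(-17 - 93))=-507984881 /473760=-1072.24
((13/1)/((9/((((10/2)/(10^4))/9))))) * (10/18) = 0.00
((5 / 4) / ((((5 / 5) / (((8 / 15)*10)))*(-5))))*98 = -392 / 3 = -130.67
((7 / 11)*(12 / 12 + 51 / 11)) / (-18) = -217 / 1089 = -0.20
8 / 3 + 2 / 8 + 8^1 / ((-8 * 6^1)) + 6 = 35 / 4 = 8.75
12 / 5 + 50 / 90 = 133 / 45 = 2.96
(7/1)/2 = 7/2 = 3.50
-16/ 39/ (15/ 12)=-64/ 195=-0.33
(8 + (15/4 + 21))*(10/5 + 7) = 1179/4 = 294.75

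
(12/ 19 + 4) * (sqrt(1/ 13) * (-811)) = -71368 * sqrt(13)/ 247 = -1041.79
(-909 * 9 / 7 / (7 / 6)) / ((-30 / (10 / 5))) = 16362 / 245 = 66.78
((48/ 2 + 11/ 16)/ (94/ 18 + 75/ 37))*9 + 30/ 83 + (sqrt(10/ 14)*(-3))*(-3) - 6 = 9*sqrt(35)/ 7 + 80180613/ 3205792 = 32.62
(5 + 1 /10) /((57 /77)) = 1309 /190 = 6.89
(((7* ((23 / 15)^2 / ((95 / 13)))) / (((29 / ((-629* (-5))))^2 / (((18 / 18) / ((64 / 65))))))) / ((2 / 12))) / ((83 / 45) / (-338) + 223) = 627653089972545 / 867147605008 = 723.81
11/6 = 1.83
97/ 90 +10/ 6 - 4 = -113/ 90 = -1.26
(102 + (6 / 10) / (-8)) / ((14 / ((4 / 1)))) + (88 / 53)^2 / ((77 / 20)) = 11733893 / 393260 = 29.84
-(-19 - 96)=115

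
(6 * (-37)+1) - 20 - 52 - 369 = -662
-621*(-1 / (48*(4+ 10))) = 207 / 224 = 0.92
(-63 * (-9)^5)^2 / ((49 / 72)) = 20334926626632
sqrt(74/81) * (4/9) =4 * sqrt(74)/81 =0.42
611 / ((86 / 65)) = 39715 / 86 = 461.80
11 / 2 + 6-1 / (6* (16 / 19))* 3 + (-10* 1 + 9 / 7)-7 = -1077 / 224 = -4.81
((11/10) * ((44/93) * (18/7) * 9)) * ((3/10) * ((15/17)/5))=58806/92225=0.64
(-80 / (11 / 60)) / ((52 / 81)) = -679.72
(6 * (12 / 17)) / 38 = 36 / 323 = 0.11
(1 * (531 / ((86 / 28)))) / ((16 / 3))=11151 / 344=32.42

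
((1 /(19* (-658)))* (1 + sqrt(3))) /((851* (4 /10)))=-5* sqrt(3) /21278404 - 5 /21278404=-0.00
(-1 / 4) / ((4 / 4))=-1 / 4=-0.25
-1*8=-8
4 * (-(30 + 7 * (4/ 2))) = -176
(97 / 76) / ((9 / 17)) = 1649 / 684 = 2.41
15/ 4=3.75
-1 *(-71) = 71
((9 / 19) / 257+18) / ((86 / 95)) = 439515 / 22102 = 19.89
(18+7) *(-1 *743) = -18575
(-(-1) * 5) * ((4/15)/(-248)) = -1/186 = -0.01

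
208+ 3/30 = 2081/10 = 208.10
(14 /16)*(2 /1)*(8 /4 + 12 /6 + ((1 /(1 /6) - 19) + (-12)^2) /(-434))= 1605 /248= 6.47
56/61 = 0.92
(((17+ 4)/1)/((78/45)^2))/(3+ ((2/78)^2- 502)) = -42525/3035912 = -0.01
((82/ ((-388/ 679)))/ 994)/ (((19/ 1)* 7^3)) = -41/ 1850828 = -0.00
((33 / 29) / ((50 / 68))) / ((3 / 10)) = 748 / 145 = 5.16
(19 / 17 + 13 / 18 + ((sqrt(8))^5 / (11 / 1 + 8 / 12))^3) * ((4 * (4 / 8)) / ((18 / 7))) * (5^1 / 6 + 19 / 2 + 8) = 216755 / 8262 + 46137344 * sqrt(2) / 1225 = 53289.96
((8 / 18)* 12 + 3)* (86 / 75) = 86 / 9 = 9.56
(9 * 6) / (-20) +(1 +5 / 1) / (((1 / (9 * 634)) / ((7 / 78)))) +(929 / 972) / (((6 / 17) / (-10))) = 576709877 / 189540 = 3042.68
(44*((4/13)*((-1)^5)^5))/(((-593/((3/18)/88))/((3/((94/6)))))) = 3/362323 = 0.00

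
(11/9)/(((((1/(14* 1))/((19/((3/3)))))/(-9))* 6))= -1463/3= -487.67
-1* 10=-10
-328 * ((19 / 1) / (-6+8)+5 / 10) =-3280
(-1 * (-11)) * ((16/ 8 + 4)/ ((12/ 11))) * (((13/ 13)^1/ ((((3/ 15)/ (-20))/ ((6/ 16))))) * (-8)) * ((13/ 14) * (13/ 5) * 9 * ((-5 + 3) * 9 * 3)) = -149073210/ 7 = -21296172.86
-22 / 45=-0.49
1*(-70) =-70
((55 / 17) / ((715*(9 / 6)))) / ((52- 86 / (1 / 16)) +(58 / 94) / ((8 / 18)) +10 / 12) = -376 / 164751743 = -0.00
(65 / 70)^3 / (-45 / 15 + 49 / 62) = -0.36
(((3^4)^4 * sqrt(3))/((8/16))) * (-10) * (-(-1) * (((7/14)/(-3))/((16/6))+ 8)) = -27334667835 * sqrt(3)/4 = -11836258374.56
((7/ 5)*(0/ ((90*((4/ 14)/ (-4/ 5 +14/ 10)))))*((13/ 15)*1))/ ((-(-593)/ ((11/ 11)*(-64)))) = 0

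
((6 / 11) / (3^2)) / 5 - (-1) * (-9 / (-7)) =1499 / 1155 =1.30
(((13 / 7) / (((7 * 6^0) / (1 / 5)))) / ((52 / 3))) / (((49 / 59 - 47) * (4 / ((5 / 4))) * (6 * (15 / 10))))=-59 / 25627392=-0.00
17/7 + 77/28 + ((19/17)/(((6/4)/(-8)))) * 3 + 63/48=-21689/1904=-11.39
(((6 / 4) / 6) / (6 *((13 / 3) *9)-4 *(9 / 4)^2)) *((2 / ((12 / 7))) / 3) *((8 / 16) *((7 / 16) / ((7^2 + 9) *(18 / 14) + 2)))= 343 / 263969280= 0.00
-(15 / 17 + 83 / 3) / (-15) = 1456 / 765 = 1.90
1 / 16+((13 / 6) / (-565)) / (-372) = 157661 / 2522160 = 0.06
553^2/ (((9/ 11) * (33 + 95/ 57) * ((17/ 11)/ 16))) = 74005778/ 663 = 111622.59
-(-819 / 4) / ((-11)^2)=819 / 484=1.69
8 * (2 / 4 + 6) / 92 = 0.57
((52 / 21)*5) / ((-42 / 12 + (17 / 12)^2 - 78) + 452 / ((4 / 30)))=12480 / 3336991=0.00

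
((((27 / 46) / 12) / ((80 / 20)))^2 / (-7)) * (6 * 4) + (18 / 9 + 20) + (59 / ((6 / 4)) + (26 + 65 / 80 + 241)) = 468028847 / 1421952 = 329.15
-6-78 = -84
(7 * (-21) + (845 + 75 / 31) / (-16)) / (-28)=49591 / 6944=7.14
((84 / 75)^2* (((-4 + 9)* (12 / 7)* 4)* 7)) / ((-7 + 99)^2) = 0.04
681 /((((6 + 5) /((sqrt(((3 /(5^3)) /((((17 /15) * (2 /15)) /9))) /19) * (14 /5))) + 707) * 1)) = 11465655138 /11898518711 - 2359665 * sqrt(9690) /11898518711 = 0.94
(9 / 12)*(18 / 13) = 27 / 26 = 1.04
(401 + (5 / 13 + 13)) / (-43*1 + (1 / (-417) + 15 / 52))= -8985516 / 926209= -9.70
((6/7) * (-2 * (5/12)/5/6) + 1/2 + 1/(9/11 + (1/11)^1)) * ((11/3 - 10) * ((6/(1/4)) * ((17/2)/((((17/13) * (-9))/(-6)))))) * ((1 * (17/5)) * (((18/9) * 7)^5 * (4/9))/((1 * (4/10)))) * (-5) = 854291320064/81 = 10546806420.54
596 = 596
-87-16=-103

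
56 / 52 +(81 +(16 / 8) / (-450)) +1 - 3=234212 / 2925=80.07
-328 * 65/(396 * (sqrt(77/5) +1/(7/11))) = 93275/14256 - 130585 * sqrt(385)/156816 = -9.80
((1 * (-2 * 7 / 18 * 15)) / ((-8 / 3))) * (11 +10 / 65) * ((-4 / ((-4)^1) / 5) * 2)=19.52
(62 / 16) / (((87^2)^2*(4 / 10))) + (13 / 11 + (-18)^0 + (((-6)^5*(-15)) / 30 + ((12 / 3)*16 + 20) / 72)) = 39236458742689 / 10082997936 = 3891.35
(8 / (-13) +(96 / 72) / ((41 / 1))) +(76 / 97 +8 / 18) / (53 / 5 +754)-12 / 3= -8149491824 / 1778876307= -4.58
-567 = -567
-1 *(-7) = 7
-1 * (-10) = 10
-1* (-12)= 12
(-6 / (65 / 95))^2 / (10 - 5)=12996 / 845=15.38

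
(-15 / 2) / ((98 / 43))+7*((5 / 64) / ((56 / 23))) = -76925 / 25088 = -3.07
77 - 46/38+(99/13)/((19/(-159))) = 2979/247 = 12.06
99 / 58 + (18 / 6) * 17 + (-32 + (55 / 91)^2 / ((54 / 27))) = 5016603 / 240149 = 20.89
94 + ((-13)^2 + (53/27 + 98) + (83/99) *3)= 108547/297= 365.48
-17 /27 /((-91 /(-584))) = -9928 /2457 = -4.04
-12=-12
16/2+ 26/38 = 8.68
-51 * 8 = -408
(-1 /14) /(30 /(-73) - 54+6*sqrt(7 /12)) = 5329*sqrt(21) /219308250+48326 /36551375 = 0.00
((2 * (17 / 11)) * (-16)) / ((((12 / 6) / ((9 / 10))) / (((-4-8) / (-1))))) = -14688 / 55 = -267.05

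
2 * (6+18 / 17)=240 / 17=14.12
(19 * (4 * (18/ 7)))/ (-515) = -0.38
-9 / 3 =-3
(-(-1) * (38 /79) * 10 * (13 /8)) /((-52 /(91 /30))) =-1729 /3792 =-0.46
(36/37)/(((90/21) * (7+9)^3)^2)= 49/15518924800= 0.00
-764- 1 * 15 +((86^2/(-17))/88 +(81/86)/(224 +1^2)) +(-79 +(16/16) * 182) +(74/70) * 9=-944813007/1407175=-671.43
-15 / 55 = -3 / 11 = -0.27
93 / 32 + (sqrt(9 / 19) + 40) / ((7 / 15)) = 45 * sqrt(19) / 133 + 19851 / 224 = 90.10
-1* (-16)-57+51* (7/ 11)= -94/ 11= -8.55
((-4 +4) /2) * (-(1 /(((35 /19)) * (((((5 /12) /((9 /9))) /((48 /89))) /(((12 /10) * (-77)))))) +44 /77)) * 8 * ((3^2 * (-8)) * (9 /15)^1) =0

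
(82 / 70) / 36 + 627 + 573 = 1512041 / 1260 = 1200.03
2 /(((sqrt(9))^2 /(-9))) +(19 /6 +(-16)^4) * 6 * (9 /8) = 3539099 /8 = 442387.38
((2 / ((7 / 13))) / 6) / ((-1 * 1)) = -0.62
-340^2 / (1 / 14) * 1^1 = -1618400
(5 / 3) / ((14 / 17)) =85 / 42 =2.02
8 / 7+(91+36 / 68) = 11028 / 119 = 92.67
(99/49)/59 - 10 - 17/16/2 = -971099/92512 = -10.50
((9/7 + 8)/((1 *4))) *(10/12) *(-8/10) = -65/42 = -1.55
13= 13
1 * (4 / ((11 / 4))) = 16 / 11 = 1.45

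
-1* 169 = -169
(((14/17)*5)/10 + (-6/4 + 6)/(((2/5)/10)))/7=3839/238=16.13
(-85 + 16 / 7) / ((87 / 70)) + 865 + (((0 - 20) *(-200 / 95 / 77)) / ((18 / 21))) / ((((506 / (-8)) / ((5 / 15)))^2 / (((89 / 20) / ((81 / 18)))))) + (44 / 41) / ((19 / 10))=3088370300084225 / 3865231023687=799.01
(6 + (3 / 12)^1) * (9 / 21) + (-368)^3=-1395408821 / 28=-49836029.32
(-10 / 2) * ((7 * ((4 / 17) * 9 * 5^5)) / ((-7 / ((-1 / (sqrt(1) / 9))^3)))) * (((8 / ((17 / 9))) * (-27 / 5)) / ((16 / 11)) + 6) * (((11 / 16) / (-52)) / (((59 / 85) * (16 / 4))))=-1864041609375 / 1668992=-1116866.71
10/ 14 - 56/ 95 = 83/ 665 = 0.12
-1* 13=-13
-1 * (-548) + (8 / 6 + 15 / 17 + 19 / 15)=46876 / 85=551.48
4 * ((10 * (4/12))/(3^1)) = 40/9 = 4.44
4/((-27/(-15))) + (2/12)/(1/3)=49/18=2.72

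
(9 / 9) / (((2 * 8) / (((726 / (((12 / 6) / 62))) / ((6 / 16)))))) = 3751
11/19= 0.58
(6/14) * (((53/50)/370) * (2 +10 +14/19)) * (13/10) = 250107/12302500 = 0.02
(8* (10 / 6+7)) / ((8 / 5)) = 43.33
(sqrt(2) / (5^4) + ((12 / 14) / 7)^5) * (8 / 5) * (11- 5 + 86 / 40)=2534976 / 7061881225 + 326 * sqrt(2) / 15625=0.03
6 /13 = 0.46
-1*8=-8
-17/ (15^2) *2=-34/ 225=-0.15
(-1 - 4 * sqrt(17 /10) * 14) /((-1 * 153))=1 /153+ 28 * sqrt(170) /765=0.48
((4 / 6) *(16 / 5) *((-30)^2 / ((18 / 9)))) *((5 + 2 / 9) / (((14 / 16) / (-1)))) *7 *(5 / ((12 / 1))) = -150400 / 9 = -16711.11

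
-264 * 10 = -2640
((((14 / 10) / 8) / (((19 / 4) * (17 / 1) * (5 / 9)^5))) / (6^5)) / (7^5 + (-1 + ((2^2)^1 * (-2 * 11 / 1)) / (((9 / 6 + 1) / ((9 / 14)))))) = 3969 / 12649067600000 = 0.00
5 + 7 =12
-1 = -1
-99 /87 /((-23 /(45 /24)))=495 /5336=0.09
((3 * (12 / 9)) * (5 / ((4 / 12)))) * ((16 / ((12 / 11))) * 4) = 3520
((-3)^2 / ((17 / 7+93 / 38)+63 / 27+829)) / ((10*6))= 1197 / 6672950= 0.00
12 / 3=4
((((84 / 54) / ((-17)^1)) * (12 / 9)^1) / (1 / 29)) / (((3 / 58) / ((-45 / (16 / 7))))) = 206045 / 153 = 1346.70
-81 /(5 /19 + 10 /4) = -1026 /35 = -29.31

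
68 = 68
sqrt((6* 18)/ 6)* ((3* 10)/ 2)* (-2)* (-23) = 2070* sqrt(2) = 2927.42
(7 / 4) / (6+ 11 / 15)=105 / 404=0.26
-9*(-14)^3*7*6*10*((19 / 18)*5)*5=273714000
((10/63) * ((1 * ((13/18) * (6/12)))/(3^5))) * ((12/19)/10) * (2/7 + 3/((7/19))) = 767/6108291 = 0.00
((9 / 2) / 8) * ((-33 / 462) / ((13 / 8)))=-9 / 364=-0.02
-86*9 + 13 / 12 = -9275 / 12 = -772.92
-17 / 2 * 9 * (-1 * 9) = 688.50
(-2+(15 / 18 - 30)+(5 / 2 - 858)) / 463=-1.92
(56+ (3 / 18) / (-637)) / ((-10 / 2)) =-214031 / 19110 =-11.20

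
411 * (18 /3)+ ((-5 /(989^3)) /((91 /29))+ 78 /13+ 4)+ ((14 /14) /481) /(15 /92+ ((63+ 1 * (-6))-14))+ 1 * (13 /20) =640658391198628254409 /258679417252916660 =2476.65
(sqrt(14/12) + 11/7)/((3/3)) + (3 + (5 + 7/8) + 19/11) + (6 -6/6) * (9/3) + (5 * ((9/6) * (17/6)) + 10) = sqrt(42)/6 + 35989/616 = 59.50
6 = 6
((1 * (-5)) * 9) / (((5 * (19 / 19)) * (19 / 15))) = -135 / 19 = -7.11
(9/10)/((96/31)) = 93/320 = 0.29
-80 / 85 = -16 / 17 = -0.94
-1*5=-5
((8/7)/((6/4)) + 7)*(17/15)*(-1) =-2771/315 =-8.80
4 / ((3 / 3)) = 4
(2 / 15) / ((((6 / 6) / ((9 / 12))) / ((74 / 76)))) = 37 / 380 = 0.10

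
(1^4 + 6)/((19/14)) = 98/19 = 5.16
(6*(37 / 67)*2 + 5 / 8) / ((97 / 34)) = 66079 / 25996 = 2.54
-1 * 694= -694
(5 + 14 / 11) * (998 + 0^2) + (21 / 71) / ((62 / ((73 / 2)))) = 606277911 / 96844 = 6260.36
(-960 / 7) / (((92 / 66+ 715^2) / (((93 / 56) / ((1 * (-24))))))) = 15345 / 826653079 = 0.00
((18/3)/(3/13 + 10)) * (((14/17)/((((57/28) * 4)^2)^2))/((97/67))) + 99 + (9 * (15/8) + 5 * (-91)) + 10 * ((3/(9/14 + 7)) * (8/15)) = -31805090737796819/94368312545112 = -337.03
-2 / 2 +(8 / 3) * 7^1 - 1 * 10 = 23 / 3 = 7.67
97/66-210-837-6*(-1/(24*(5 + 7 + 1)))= -1794097/1716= -1045.51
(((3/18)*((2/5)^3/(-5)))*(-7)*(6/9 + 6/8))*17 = 2023/5625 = 0.36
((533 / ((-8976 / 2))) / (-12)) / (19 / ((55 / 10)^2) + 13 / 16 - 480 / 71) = -416273 / 223765866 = -0.00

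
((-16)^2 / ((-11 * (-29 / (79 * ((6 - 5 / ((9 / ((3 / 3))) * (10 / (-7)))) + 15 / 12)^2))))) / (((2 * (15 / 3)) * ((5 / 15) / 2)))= 1738000 / 783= 2219.67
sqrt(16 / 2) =2 * sqrt(2) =2.83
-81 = -81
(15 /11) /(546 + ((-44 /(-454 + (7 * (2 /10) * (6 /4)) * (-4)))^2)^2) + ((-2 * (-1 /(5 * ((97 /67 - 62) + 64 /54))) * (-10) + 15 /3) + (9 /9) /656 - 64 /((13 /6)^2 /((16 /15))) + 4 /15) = -44075440126555360926383537 /4788754834915507648468848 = -9.20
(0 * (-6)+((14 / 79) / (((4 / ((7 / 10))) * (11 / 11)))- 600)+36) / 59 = -891071 / 93220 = -9.56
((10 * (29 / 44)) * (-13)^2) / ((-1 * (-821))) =24505 / 18062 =1.36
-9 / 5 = -1.80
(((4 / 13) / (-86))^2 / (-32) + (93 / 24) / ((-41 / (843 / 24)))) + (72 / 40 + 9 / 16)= -3924450519 / 4099750720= -0.96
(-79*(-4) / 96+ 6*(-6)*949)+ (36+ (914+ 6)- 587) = -33791.71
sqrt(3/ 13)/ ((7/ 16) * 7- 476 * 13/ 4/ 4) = -16 * sqrt(39)/ 79807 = -0.00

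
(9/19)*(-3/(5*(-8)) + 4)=1467/760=1.93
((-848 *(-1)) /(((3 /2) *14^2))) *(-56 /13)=-3392 /273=-12.42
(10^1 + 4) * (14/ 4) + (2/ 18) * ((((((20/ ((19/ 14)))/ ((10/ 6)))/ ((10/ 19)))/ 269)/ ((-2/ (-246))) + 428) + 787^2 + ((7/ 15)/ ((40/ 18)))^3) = 55615363630403/ 807000000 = 68916.19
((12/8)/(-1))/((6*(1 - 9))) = 1/32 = 0.03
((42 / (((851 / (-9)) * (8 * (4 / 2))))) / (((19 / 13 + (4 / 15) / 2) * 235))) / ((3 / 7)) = -17199 / 99512536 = -0.00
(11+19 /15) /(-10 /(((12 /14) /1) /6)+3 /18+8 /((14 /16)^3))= -126224 /595705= -0.21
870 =870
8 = 8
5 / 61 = 0.08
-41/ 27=-1.52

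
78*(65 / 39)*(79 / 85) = 2054 / 17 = 120.82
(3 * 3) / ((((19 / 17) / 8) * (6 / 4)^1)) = 42.95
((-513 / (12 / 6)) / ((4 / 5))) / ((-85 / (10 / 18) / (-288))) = -10260 / 17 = -603.53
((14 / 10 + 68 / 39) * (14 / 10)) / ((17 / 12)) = 17164 / 5525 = 3.11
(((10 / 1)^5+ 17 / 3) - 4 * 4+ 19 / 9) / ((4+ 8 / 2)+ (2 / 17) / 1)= 7649371 / 621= 12317.83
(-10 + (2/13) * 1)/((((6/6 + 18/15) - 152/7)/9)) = 40320/8879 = 4.54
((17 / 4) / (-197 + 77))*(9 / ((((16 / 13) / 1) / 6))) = -1989 / 1280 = -1.55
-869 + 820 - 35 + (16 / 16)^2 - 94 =-177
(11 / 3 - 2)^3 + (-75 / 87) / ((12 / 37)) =6175 / 3132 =1.97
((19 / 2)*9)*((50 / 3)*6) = 8550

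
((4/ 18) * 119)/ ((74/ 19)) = 6.79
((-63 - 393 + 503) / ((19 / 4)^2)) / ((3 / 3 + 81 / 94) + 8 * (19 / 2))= 70688 / 2642159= 0.03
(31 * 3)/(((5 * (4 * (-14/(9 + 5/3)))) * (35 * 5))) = -124/6125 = -0.02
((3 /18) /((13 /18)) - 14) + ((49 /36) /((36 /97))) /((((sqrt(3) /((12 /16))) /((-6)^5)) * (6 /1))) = -4753 * sqrt(3) /4 - 179 /13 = -2071.88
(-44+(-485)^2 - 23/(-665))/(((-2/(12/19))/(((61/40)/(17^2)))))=-7155089001/18257575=-391.90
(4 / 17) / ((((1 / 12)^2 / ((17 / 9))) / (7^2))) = 3136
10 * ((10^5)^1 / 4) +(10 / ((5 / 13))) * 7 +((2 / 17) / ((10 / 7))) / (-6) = 127592813 / 510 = 250181.99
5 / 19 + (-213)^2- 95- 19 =859850 / 19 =45255.26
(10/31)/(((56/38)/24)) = 1140/217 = 5.25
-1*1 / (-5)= 1 / 5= 0.20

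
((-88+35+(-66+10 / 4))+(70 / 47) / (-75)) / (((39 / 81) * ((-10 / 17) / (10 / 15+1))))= 8378943 / 12220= 685.67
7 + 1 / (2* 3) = 43 / 6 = 7.17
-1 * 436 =-436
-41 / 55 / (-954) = 41 / 52470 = 0.00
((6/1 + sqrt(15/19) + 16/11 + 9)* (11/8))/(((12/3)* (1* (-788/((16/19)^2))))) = -362/71117-22* sqrt(285)/1351223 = -0.01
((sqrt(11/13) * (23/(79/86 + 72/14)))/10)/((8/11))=76153 * sqrt(143)/1897480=0.48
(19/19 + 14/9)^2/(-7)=-529/567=-0.93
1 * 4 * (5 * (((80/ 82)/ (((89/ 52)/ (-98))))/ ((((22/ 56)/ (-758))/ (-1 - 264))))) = -22929390848000/ 40139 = -571249678.57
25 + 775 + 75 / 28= 22475 / 28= 802.68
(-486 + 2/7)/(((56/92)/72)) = -2815200/49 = -57453.06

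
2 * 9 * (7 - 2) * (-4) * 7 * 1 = -2520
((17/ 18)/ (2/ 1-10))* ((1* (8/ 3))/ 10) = -17/ 540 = -0.03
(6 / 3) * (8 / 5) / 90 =0.04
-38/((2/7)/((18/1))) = -2394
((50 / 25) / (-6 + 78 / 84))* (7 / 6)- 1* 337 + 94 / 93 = -336.45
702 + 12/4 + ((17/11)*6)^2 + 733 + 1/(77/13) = 1290957/847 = 1524.15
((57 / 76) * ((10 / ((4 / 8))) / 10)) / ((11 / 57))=171 / 22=7.77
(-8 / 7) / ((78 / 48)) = -64 / 91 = -0.70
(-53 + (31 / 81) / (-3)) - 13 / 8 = -106439 / 1944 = -54.75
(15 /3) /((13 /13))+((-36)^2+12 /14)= 1301.86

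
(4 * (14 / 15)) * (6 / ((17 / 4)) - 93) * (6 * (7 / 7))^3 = -6277824 / 85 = -73856.75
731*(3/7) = 2193/7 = 313.29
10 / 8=5 / 4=1.25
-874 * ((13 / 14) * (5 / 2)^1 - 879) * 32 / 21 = 171632624 / 147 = 1167568.87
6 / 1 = 6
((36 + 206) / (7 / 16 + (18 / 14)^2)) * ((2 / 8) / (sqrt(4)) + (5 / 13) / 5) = 45276 / 1937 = 23.37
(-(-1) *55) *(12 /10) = 66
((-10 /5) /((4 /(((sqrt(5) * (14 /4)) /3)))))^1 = -7 * sqrt(5) /12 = -1.30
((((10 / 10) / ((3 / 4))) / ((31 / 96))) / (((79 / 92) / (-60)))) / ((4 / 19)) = -3356160 / 2449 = -1370.42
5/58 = 0.09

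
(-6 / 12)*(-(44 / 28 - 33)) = -110 / 7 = -15.71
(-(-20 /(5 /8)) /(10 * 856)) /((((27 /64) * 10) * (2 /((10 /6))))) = 32 /43335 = 0.00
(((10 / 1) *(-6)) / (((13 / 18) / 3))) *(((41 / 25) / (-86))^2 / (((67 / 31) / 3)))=-25325946 / 201309875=-0.13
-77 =-77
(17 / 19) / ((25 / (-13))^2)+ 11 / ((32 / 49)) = 6492561 / 380000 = 17.09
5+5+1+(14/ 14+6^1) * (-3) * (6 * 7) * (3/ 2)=-1312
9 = 9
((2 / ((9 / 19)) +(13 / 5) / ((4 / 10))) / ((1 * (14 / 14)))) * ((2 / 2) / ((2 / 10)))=965 / 18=53.61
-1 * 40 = -40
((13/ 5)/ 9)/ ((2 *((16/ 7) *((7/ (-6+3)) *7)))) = -13/ 3360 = -0.00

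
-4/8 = -1/2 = -0.50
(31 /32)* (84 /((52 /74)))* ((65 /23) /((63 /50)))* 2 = 143375 /276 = 519.47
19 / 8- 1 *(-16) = 147 / 8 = 18.38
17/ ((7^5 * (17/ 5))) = 5/ 16807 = 0.00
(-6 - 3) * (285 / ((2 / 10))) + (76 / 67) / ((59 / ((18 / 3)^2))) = -50694489 / 3953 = -12824.31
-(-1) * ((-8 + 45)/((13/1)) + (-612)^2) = 374546.85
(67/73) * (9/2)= 603/146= 4.13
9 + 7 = 16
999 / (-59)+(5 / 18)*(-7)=-20047 / 1062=-18.88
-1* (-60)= 60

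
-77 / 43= -1.79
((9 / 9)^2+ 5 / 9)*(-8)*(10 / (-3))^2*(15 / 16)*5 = -17500 / 27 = -648.15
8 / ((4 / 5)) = 10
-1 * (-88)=88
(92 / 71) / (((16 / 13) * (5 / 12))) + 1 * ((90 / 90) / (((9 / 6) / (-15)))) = -2653 / 355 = -7.47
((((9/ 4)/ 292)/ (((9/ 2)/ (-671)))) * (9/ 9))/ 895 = -671/ 522680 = -0.00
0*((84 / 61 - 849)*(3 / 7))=0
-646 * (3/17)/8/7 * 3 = -171/28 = -6.11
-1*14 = -14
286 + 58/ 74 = 10611/ 37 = 286.78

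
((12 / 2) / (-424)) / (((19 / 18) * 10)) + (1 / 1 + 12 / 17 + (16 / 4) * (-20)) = -26806799 / 342380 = -78.30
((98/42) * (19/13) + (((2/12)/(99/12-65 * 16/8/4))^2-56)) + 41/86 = -4933708177/94673358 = -52.11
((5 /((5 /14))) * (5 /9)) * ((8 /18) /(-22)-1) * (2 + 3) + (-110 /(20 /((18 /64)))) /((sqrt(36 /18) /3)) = -35350 /891-297 * sqrt(2) /128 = -42.96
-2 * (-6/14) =6/7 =0.86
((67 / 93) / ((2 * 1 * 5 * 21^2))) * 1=67 / 410130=0.00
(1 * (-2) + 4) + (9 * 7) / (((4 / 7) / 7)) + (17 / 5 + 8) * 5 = 3323 / 4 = 830.75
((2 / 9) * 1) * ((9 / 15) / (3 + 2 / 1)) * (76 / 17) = 0.12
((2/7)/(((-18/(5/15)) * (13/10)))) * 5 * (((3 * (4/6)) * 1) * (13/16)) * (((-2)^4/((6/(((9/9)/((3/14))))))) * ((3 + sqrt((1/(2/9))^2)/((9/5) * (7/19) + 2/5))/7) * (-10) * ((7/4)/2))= 60875/16362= 3.72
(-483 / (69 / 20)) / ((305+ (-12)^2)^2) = -140 / 201601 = -0.00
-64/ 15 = -4.27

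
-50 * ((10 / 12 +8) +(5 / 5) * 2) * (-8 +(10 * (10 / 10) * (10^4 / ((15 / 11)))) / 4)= -89336000 / 9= -9926222.22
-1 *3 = -3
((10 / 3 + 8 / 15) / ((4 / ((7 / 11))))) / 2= 203 / 660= 0.31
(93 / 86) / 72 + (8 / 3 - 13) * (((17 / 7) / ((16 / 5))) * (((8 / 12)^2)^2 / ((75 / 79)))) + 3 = 24283111 / 17554320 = 1.38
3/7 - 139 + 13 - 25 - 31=-1271/7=-181.57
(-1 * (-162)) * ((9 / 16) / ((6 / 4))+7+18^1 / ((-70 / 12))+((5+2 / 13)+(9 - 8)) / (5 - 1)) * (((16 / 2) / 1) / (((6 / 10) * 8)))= 572751 / 364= 1573.49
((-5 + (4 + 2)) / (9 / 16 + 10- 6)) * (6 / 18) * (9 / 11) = 48 / 803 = 0.06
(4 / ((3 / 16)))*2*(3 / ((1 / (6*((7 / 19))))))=282.95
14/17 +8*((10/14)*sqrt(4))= 1458/119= 12.25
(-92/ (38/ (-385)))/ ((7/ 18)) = 45540/ 19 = 2396.84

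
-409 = -409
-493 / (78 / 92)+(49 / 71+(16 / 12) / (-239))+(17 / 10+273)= -675253191 / 2205970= -306.10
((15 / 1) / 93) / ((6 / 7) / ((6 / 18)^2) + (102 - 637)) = -35 / 114421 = -0.00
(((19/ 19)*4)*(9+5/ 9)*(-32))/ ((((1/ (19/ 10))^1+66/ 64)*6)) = -3346432/ 25569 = -130.88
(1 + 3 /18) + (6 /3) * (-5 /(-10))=13 /6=2.17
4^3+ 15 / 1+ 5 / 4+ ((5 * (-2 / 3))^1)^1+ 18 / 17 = 15907 / 204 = 77.98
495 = 495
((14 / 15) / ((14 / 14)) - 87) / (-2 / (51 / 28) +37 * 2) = -21947 / 18590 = -1.18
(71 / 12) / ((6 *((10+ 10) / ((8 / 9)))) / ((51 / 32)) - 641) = -1207 / 113484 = -0.01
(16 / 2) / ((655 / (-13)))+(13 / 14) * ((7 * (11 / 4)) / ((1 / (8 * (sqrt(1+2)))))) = -104 / 655+143 * sqrt(3) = 247.52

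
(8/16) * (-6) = -3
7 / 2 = 3.50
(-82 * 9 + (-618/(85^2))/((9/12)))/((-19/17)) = 5332874/8075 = 660.42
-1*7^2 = -49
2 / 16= 1 / 8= 0.12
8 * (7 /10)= 28 /5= 5.60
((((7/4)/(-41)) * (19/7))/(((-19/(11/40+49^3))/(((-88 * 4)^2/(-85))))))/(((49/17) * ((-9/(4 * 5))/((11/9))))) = 267248955776/271215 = 985376.75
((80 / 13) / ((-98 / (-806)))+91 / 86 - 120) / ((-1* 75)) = 0.91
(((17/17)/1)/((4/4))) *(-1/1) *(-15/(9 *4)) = 5/12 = 0.42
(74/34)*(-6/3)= -4.35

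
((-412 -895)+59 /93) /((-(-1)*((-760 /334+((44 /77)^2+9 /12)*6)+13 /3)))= -153.38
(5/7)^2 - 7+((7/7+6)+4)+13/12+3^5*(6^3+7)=31866421/588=54194.59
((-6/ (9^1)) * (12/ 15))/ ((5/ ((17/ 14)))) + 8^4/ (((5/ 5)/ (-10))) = -21504068/ 525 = -40960.13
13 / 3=4.33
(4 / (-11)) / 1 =-4 / 11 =-0.36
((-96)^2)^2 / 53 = 84934656 / 53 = 1602540.68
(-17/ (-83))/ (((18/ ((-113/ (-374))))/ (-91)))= -10283/ 32868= -0.31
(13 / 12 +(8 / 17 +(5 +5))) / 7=1.65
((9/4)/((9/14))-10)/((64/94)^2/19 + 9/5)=-2728115/765718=-3.56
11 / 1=11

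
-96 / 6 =-16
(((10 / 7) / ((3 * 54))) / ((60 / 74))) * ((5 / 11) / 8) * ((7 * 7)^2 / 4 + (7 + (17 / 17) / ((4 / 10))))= 50135 / 133056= 0.38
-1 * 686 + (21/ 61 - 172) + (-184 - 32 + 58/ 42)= -1373584/ 1281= -1072.27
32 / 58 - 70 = -2014 / 29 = -69.45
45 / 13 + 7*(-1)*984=-89499 / 13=-6884.54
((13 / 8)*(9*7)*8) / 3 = 273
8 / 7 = 1.14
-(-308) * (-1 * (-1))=308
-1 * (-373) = 373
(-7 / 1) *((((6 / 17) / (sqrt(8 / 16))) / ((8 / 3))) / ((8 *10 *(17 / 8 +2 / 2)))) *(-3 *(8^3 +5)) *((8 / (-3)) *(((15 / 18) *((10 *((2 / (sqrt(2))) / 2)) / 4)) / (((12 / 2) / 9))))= -32571 / 680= -47.90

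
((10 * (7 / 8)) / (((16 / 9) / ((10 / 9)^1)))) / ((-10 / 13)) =-7.11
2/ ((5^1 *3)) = 2/ 15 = 0.13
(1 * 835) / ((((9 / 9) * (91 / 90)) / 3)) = 225450 / 91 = 2477.47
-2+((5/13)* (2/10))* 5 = -21/13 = -1.62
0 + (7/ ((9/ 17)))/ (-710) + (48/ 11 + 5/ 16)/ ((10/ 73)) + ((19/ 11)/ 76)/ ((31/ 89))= 1191730487/ 34863840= 34.18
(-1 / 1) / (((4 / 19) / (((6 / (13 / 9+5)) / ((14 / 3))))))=-1539 / 1624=-0.95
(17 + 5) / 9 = 22 / 9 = 2.44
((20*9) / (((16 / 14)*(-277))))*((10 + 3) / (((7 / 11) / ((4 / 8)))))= -6435 / 1108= -5.81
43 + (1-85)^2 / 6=1219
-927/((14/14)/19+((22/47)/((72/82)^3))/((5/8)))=-12069484380/15089749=-799.85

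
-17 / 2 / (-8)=1.06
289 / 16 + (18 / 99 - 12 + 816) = 144715 / 176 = 822.24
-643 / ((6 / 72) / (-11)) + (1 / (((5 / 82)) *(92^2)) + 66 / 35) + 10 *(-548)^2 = 457382397519 / 148120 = 3087917.89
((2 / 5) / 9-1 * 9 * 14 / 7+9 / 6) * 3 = -1481 / 30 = -49.37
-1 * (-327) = 327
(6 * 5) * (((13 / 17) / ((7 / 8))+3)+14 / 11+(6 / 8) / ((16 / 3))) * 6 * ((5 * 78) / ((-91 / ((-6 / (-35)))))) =-699.22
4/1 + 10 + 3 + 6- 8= 15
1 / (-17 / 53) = -53 / 17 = -3.12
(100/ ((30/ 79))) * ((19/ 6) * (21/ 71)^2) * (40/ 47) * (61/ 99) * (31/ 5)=5563246360/ 23455773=237.18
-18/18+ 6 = 5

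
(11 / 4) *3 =33 / 4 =8.25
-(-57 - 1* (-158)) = -101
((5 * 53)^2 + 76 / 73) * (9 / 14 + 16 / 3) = 1286751751 / 3066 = 419684.20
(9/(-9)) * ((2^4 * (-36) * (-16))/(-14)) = 4608/7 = 658.29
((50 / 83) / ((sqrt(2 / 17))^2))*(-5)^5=-16001.51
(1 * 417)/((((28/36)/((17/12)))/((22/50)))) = 233937/700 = 334.20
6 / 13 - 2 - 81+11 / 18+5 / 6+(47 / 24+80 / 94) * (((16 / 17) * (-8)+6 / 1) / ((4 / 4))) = -31930331 / 373932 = -85.39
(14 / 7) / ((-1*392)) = -0.01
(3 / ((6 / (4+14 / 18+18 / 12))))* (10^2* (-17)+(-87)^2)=663197 / 36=18422.14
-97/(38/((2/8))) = -97/152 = -0.64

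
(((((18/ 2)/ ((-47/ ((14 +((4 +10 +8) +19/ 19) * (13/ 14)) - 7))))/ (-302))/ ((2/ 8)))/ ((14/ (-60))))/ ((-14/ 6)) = 321570/ 2434271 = 0.13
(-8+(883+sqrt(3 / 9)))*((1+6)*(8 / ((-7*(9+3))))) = -583.72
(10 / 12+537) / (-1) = -3227 / 6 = -537.83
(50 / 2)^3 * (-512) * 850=-6800000000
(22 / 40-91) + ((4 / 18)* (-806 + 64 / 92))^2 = 337872159 / 10580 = 31934.99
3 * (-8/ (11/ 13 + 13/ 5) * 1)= -195/ 28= -6.96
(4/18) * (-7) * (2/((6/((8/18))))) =-56/243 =-0.23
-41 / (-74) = 41 / 74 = 0.55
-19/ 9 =-2.11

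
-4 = -4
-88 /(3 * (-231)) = 0.13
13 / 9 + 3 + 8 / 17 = 752 / 153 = 4.92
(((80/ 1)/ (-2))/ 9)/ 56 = -0.08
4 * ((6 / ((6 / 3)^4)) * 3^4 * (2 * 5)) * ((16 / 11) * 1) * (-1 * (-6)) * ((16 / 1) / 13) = 1866240 / 143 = 13050.63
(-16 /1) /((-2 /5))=40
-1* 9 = -9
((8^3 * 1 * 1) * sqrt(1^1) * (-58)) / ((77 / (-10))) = 3856.62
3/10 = 0.30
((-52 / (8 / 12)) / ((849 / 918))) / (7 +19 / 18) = -429624 / 41035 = -10.47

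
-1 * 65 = -65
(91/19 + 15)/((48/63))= 987/38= 25.97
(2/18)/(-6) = -1/54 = -0.02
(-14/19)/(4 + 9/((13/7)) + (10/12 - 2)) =-1092/11381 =-0.10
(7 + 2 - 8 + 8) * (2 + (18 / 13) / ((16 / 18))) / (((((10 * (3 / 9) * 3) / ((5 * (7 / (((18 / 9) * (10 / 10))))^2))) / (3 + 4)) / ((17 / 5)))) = 1941723 / 416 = 4667.60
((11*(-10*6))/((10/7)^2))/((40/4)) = -1617/50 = -32.34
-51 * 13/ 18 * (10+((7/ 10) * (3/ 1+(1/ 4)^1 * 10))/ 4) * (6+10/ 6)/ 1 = -4457791/ 1440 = -3095.69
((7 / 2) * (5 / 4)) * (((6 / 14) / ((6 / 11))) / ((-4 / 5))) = -275 / 64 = -4.30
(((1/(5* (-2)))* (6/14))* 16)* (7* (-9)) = 216/5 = 43.20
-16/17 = -0.94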